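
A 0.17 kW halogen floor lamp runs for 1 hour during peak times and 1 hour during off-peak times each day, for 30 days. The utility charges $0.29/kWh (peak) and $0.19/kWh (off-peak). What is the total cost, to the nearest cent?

$2.45

Peak energy = 0.17 kW × 1 h × 30 = 5.1 kWh
Off-peak energy = 0.17 kW × 1 h × 30 = 5.1 kWh
Cost = 5.1 × $0.29 + 5.1 × $0.19 = $1.479 + $0.969 = $2.45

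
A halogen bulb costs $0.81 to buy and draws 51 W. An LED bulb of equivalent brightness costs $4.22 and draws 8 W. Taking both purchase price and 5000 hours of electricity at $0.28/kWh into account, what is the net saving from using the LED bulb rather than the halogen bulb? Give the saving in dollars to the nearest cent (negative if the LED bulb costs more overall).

halogen bulb: $0.81 + (51/1000) kW × 5000 h × $0.28 = $0.81 + $71.4 = $72.21
LED bulb: $4.22 + (8/1000) kW × 5000 h × $0.28 = $4.22 + $11.2 = $15.42
Saving = $72.21 − $15.42 = $56.79

$56.79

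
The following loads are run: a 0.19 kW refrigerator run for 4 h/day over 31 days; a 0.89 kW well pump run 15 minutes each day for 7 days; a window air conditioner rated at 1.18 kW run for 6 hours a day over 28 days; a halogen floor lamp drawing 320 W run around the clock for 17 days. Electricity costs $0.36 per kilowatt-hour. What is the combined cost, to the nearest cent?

$127.41

refrigerator: Runtime = 4 h/day × 31 days = 124 h
refrigerator: 0.19 kW × 124 h = 23.56 kWh
well pump: Runtime = 15 min × 7 = 105 min = 1.75 h
well pump: 0.89 kW × 1.75 h = 1.5575 kWh
window air conditioner: Runtime = 6 h/day × 28 days = 168 h
window air conditioner: 1.18 kW × 168 h = 198.24 kWh
halogen floor lamp: Runtime = 24 h × 17 = 408 h
halogen floor lamp: 0.32 kW × 408 h = 130.56 kWh
Total energy = 353.9175 kWh
Cost = 353.9175 × $0.36 = $127.41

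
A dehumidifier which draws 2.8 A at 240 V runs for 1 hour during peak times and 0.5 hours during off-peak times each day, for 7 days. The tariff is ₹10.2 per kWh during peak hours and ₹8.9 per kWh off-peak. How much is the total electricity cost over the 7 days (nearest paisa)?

Power = 2.8 A × 240 V = 672 W = 0.672 kW
Peak energy = 0.672 kW × 1 h × 7 = 4.704 kWh
Off-peak energy = 0.672 kW × 0.5 h × 7 = 2.352 kWh
Cost = 4.704 × ₹10.2 + 2.352 × ₹8.9 = ₹47.9808 + ₹20.9328 = ₹68.91

₹68.91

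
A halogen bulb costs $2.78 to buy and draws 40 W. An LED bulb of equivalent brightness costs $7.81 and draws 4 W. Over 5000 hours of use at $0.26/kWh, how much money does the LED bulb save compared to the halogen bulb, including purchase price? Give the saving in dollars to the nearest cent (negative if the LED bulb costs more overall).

halogen bulb: $2.78 + (40/1000) kW × 5000 h × $0.26 = $2.78 + $52 = $54.78
LED bulb: $7.81 + (4/1000) kW × 5000 h × $0.26 = $7.81 + $5.2 = $13.01
Saving = $54.78 − $13.01 = $41.77

$41.77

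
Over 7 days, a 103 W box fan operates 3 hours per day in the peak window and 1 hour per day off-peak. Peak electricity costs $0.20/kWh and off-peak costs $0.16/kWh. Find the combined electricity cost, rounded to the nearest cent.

Peak energy = 0.103 kW × 3 h × 7 = 2.163 kWh
Off-peak energy = 0.103 kW × 1 h × 7 = 0.721 kWh
Cost = 2.163 × $0.20 + 0.721 × $0.16 = $0.4326 + $0.11536 = $0.55

$0.55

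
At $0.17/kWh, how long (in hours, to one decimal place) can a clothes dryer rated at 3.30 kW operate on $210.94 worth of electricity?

376.0 h

Energy available = $210.94 ÷ $0.17/kWh = 1240.8235 kWh
Hours = 1240.8235 kWh ÷ 3.3 kW = 376.0 h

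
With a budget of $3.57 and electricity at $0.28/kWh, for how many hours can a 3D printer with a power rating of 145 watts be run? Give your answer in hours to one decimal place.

87.9 h

Energy available = $3.57 ÷ $0.28/kWh = 12.75 kWh
Hours = 12.75 kWh ÷ 0.145 kW = 87.9 h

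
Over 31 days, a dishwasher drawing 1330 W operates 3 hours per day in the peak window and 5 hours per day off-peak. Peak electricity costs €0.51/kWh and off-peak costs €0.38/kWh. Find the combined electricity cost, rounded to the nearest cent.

Peak energy = 1.33 kW × 3 h × 31 = 123.69 kWh
Off-peak energy = 1.33 kW × 5 h × 31 = 206.15 kWh
Cost = 123.69 × €0.51 + 206.15 × €0.38 = €63.0819 + €78.337 = €141.42

€141.42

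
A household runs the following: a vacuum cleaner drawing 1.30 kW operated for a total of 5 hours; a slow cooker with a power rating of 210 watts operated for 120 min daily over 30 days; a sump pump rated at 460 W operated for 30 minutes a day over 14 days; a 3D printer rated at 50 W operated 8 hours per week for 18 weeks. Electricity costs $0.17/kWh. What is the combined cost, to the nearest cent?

$5.02

vacuum cleaner: 1.3 kW × 5 h = 6.5 kWh
slow cooker: Runtime = 120 min × 30 = 3600 min = 60 h
slow cooker: 0.21 kW × 60 h = 12.6 kWh
sump pump: Runtime = 30 min × 14 = 420 min = 7 h
sump pump: 0.46 kW × 7 h = 3.22 kWh
3D printer: Runtime = 8 h/week × 18 weeks = 144 h
3D printer: 0.05 kW × 144 h = 7.2 kWh
Total energy = 29.52 kWh
Cost = 29.52 × $0.17 = $5.02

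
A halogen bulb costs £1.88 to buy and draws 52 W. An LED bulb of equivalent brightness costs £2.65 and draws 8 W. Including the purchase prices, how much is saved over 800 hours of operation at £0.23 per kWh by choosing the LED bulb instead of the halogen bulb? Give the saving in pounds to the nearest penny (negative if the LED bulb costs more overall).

halogen bulb: £1.88 + (52/1000) kW × 800 h × £0.23 = £1.88 + £9.568 = £11.448
LED bulb: £2.65 + (8/1000) kW × 800 h × £0.23 = £2.65 + £1.472 = £4.122
Saving = £11.448 − £4.122 = £7.326 → £7.33

£7.33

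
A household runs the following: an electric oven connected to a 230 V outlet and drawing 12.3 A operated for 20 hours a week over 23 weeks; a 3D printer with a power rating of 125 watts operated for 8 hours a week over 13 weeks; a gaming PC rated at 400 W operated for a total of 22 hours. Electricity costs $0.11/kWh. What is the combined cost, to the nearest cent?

$145.55

electric oven: Power = 12.3 A × 230 V = 2829 W = 2.829 kW
electric oven: Runtime = 20 h/week × 23 weeks = 460 h
electric oven: 2.829 kW × 460 h = 1301.34 kWh
3D printer: Runtime = 8 h/week × 13 weeks = 104 h
3D printer: 0.125 kW × 104 h = 13 kWh
gaming PC: 0.4 kW × 22 h = 8.8 kWh
Total energy = 1323.14 kWh
Cost = 1323.14 × $0.11 = $145.55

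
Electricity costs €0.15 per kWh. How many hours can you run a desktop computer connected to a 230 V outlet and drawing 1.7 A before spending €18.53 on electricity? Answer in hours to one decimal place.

315.9 h

Power = 1.7 A × 230 V = 391 W = 0.391 kW
Energy available = €18.53 ÷ €0.15/kWh = 123.5333 kWh
Hours = 123.5333 kWh ÷ 0.391 kW = 315.9 h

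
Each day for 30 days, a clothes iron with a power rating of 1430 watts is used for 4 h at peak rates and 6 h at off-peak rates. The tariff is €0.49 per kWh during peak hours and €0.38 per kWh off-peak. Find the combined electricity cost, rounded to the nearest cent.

€181.90

Peak energy = 1.43 kW × 4 h × 30 = 171.6 kWh
Off-peak energy = 1.43 kW × 6 h × 30 = 257.4 kWh
Cost = 171.6 × €0.49 + 257.4 × €0.38 = €84.084 + €97.812 = €181.90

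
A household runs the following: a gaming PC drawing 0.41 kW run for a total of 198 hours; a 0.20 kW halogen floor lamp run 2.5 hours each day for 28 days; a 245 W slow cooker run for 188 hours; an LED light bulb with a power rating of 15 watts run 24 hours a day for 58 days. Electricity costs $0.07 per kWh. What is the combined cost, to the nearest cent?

$11.35

gaming PC: 0.41 kW × 198 h = 81.18 kWh
halogen floor lamp: Runtime = 2.5 h/day × 28 days = 70 h
halogen floor lamp: 0.2 kW × 70 h = 14 kWh
slow cooker: 0.245 kW × 188 h = 46.06 kWh
LED light bulb: Runtime = 24 h × 58 = 1392 h
LED light bulb: 0.015 kW × 1392 h = 20.88 kWh
Total energy = 162.12 kWh
Cost = 162.12 × $0.07 = $11.35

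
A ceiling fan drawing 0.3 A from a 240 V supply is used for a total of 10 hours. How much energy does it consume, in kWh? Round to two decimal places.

Power = 0.3 A × 240 V = 72 W = 0.072 kW
Energy = 0.072 kW × 10 h = 0.72 kWh

0.72 kWh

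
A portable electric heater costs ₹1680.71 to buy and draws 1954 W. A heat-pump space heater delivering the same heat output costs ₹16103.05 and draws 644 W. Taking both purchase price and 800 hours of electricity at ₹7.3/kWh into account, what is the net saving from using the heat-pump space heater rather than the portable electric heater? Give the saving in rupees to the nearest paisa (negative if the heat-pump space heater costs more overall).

-₹6771.94

portable electric heater: ₹1680.71 + (1954/1000) kW × 800 h × ₹7.3 = ₹1680.71 + ₹11411.36 = ₹13092.07
heat-pump space heater: ₹16103.05 + (644/1000) kW × 800 h × ₹7.3 = ₹16103.05 + ₹3760.96 = ₹19864.01
Saving = ₹13092.07 − ₹19864.01 = −₹6771.94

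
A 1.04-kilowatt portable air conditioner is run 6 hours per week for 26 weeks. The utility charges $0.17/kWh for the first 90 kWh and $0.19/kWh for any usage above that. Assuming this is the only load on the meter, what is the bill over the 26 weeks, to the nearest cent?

$29.03

Runtime = 6 h/week × 26 weeks = 156 h
Energy = 1.04 kW × 156 h = 162.24 kWh
Tier 1 (0–90 kWh): 90 × $0.17 = $15.3
Above 90 kWh: 72.24 × $0.19 = $13.7256
Bill = $29.03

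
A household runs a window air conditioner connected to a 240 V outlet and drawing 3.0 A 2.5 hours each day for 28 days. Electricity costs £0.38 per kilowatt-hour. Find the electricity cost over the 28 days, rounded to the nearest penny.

Power = 3.0 A × 240 V = 720 W = 0.72 kW
Runtime = 2.5 h/day × 28 days = 70 h
Energy = 0.72 kW × 70 h = 50.4 kWh
Cost = 50.4 kWh × £0.38/kWh = £19.15

£19.15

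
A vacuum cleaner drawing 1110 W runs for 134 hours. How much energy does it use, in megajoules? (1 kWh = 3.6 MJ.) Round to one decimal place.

535.5 MJ

Energy = 1.11 kW × 134 h = 148.74 kWh
= 148.74 × 3.6 MJ = 535.5 MJ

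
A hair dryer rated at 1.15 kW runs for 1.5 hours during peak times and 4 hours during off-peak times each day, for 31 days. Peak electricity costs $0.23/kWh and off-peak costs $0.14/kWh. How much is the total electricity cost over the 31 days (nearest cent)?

$32.26

Peak energy = 1.15 kW × 1.5 h × 31 = 53.475 kWh
Off-peak energy = 1.15 kW × 4 h × 31 = 142.6 kWh
Cost = 53.475 × $0.23 + 142.6 × $0.14 = $12.29925 + $19.964 = $32.26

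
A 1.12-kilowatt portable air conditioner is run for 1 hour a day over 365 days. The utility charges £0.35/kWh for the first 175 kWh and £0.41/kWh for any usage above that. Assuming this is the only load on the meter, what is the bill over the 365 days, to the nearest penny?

Runtime = 1 h/day × 365 days = 365 h
Energy = 1.12 kW × 365 h = 408.8 kWh
Tier 1 (0–175 kWh): 175 × £0.35 = £61.25
Above 175 kWh: 233.8 × £0.41 = £95.858
Bill = £157.11

£157.11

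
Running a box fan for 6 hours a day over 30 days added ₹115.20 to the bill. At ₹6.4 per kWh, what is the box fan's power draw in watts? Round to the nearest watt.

Energy = ₹115.20 ÷ ₹6.4/kWh = 18 kWh
Runtime = 6 h/day × 30 days = 180 h
Power = 18 kWh ÷ 180 h = 0.1 kW = 100 W

100 W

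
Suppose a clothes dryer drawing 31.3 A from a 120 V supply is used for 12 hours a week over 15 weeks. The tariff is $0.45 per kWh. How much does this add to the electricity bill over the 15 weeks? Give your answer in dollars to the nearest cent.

Power = 31.3 A × 120 V = 3756 W = 3.756 kW
Runtime = 12 h/week × 15 weeks = 180 h
Energy = 3.756 kW × 180 h = 676.08 kWh
Cost = 676.08 kWh × $0.45/kWh = $304.24

$304.24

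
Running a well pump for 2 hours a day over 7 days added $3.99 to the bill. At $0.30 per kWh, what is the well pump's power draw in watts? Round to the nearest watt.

Energy = $3.99 ÷ $0.30/kWh = 13.3 kWh
Runtime = 2 h/day × 7 days = 14 h
Power = 13.3 kWh ÷ 14 h = 0.95 kW = 950 W

950 W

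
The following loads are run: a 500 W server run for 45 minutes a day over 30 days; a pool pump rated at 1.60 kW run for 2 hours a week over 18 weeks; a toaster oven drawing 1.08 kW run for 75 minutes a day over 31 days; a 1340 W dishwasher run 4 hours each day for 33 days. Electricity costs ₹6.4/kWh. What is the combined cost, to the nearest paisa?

₹1840.51

server: Runtime = 45 min × 30 = 1350 min = 22.5 h
server: 0.5 kW × 22.5 h = 11.25 kWh
pool pump: Runtime = 2 h/week × 18 weeks = 36 h
pool pump: 1.6 kW × 36 h = 57.6 kWh
toaster oven: Runtime = 75 min × 31 = 2325 min = 38.75 h
toaster oven: 1.08 kW × 38.75 h = 41.85 kWh
dishwasher: Runtime = 4 h/day × 33 days = 132 h
dishwasher: 1.34 kW × 132 h = 176.88 kWh
Total energy = 287.58 kWh
Cost = 287.58 × ₹6.4 = ₹1840.51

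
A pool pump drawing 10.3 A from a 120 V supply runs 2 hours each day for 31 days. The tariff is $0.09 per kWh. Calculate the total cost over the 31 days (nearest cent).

$6.90

Power = 10.3 A × 120 V = 1236 W = 1.236 kW
Runtime = 2 h/day × 31 days = 62 h
Energy = 1.236 kW × 62 h = 76.632 kWh
Cost = 76.632 kWh × $0.09/kWh = $6.90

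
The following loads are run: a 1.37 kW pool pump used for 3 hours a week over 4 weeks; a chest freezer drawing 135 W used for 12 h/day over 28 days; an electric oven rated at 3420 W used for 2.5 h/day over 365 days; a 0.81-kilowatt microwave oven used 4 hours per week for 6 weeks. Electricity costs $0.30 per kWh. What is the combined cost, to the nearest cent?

pool pump: Runtime = 3 h/week × 4 weeks = 12 h
pool pump: 1.37 kW × 12 h = 16.44 kWh
chest freezer: Runtime = 12 h/day × 28 days = 336 h
chest freezer: 0.135 kW × 336 h = 45.36 kWh
electric oven: Runtime = 2.5 h/day × 365 days = 912.5 h
electric oven: 3.42 kW × 912.5 h = 3120.75 kWh
microwave oven: Runtime = 4 h/week × 6 weeks = 24 h
microwave oven: 0.81 kW × 24 h = 19.44 kWh
Total energy = 3201.99 kWh
Cost = 3201.99 × $0.30 = $960.60

$960.60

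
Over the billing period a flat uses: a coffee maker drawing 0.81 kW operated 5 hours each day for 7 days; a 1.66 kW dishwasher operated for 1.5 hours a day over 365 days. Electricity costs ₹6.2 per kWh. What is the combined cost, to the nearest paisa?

₹5810.64

coffee maker: Runtime = 5 h/day × 7 days = 35 h
coffee maker: 0.81 kW × 35 h = 28.35 kWh
dishwasher: Runtime = 1.5 h/day × 365 days = 547.5 h
dishwasher: 1.66 kW × 547.5 h = 908.85 kWh
Total energy = 937.2 kWh
Cost = 937.2 × ₹6.2 = ₹5810.64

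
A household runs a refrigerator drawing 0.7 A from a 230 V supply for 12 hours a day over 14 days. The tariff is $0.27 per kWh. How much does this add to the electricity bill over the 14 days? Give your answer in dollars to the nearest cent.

Power = 0.7 A × 230 V = 161 W = 0.161 kW
Runtime = 12 h/day × 14 days = 168 h
Energy = 0.161 kW × 168 h = 27.048 kWh
Cost = 27.048 kWh × $0.27/kWh = $7.30

$7.30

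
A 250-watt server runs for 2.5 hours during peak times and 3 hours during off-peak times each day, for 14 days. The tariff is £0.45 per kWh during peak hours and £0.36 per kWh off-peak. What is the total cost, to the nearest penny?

Peak energy = 0.25 kW × 2.5 h × 14 = 8.75 kWh
Off-peak energy = 0.25 kW × 3 h × 14 = 10.5 kWh
Cost = 8.75 × £0.45 + 10.5 × £0.36 = £3.9375 + £3.78 = £7.72

£7.72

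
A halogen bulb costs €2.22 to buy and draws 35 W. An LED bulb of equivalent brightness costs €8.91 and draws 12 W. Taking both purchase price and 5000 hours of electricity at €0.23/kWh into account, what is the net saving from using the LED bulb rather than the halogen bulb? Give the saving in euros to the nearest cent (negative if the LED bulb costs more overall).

€19.76

halogen bulb: €2.22 + (35/1000) kW × 5000 h × €0.23 = €2.22 + €40.25 = €42.47
LED bulb: €8.91 + (12/1000) kW × 5000 h × €0.23 = €8.91 + €13.8 = €22.71
Saving = €42.47 − €22.71 = €19.76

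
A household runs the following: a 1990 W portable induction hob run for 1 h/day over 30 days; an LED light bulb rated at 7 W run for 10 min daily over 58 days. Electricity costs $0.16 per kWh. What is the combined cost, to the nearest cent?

portable induction hob: Runtime = 1 h/day × 30 days = 30 h
portable induction hob: 1.99 kW × 30 h = 59.7 kWh
LED light bulb: Runtime = 10 min × 58 = 580 min = 9.666666… h
LED light bulb: 0.007 kW × 9.666666… h = 0.067666… kWh
Total energy = 59.767666… kWh
Cost = 59.767666… × $0.16 = $9.56

$9.56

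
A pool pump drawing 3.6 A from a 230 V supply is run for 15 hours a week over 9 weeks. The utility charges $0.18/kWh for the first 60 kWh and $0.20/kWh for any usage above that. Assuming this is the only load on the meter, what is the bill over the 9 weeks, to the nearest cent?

$21.16

Power = 3.6 A × 230 V = 828 W = 0.828 kW
Runtime = 15 h/week × 9 weeks = 135 h
Energy = 0.828 kW × 135 h = 111.78 kWh
Tier 1 (0–60 kWh): 60 × $0.18 = $10.8
Above 60 kWh: 51.78 × $0.20 = $10.356
Bill = $21.16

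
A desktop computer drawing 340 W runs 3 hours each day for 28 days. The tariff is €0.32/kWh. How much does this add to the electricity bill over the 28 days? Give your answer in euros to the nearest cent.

Runtime = 3 h/day × 28 days = 84 h
Energy = 0.34 kW × 84 h = 28.56 kWh
Cost = 28.56 kWh × €0.32/kWh = €9.14

€9.14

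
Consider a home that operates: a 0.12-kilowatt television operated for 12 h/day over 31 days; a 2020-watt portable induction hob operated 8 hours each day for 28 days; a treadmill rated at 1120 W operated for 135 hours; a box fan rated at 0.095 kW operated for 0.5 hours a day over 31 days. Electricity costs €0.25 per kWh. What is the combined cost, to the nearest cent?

€162.45

television: Runtime = 12 h/day × 31 days = 372 h
television: 0.12 kW × 372 h = 44.64 kWh
portable induction hob: Runtime = 8 h/day × 28 days = 224 h
portable induction hob: 2.02 kW × 224 h = 452.48 kWh
treadmill: 1.12 kW × 135 h = 151.2 kWh
box fan: Runtime = 0.5 h/day × 31 days = 15.5 h
box fan: 0.095 kW × 15.5 h = 1.4725 kWh
Total energy = 649.7925 kWh
Cost = 649.7925 × €0.25 = €162.45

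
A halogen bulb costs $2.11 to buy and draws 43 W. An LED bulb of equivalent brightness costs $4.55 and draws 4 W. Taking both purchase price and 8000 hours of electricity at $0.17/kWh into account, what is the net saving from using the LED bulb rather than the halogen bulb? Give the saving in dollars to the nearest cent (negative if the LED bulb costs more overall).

$50.60

halogen bulb: $2.11 + (43/1000) kW × 8000 h × $0.17 = $2.11 + $58.48 = $60.59
LED bulb: $4.55 + (4/1000) kW × 8000 h × $0.17 = $4.55 + $5.44 = $9.99
Saving = $60.59 − $9.99 = $50.6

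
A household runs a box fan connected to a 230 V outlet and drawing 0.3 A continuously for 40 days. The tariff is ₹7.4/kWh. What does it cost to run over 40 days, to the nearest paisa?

Power = 0.3 A × 230 V = 69 W = 0.069 kW
Runtime = 24 h × 40 = 960 h
Energy = 0.069 kW × 960 h = 66.24 kWh
Cost = 66.24 kWh × ₹7.4/kWh = ₹490.18

₹490.18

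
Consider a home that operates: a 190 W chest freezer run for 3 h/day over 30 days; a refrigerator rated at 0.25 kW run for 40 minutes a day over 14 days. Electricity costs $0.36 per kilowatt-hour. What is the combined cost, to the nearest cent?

$7.00

chest freezer: Runtime = 3 h/day × 30 days = 90 h
chest freezer: 0.19 kW × 90 h = 17.1 kWh
refrigerator: Runtime = 40 min × 14 = 560 min = 9.333333… h
refrigerator: 0.25 kW × 9.333333… h = 2.333333… kWh
Total energy = 19.433333… kWh
Cost = 19.433333… × $0.36 = $7.00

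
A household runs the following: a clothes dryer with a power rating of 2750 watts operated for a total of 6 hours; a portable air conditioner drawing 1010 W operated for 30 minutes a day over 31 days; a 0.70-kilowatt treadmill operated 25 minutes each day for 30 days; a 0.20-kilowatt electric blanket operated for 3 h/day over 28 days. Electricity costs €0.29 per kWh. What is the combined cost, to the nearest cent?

€16.73

clothes dryer: 2.75 kW × 6 h = 16.5 kWh
portable air conditioner: Runtime = 30 min × 31 = 930 min = 15.5 h
portable air conditioner: 1.01 kW × 15.5 h = 15.655 kWh
treadmill: Runtime = 25 min × 30 = 750 min = 12.5 h
treadmill: 0.7 kW × 12.5 h = 8.75 kWh
electric blanket: Runtime = 3 h/day × 28 days = 84 h
electric blanket: 0.2 kW × 84 h = 16.8 kWh
Total energy = 57.705 kWh
Cost = 57.705 × €0.29 = €16.73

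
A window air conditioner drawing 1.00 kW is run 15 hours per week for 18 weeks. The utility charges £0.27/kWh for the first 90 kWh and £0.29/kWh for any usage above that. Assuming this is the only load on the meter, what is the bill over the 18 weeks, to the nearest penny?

£76.50

Runtime = 15 h/week × 18 weeks = 270 h
Energy = 1 kW × 270 h = 270 kWh
Tier 1 (0–90 kWh): 90 × £0.27 = £24.3
Above 90 kWh: 180 × £0.29 = £52.2
Bill = £76.50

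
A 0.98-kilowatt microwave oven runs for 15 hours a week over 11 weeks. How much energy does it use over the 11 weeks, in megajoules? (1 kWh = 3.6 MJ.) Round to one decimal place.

582.1 MJ

Runtime = 15 h/week × 11 weeks = 165 h
Energy = 0.98 kW × 165 h = 161.7 kWh
= 161.7 × 3.6 MJ = 582.1 MJ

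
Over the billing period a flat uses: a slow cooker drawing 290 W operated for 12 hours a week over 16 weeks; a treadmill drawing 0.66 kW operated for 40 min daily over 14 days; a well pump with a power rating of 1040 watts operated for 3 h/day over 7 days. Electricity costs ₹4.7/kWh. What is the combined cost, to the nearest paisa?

₹393.30

slow cooker: Runtime = 12 h/week × 16 weeks = 192 h
slow cooker: 0.29 kW × 192 h = 55.68 kWh
treadmill: Runtime = 40 min × 14 = 560 min = 9.333333… h
treadmill: 0.66 kW × 9.333333… h = 6.16 kWh
well pump: Runtime = 3 h/day × 7 days = 21 h
well pump: 1.04 kW × 21 h = 21.84 kWh
Total energy = 83.68 kWh
Cost = 83.68 × ₹4.7 = ₹393.30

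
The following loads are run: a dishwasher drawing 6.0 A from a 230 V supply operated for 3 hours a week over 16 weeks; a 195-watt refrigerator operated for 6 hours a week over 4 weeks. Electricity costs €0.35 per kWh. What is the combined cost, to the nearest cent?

€24.82

dishwasher: Power = 6.0 A × 230 V = 1380 W = 1.38 kW
dishwasher: Runtime = 3 h/week × 16 weeks = 48 h
dishwasher: 1.38 kW × 48 h = 66.24 kWh
refrigerator: Runtime = 6 h/week × 4 weeks = 24 h
refrigerator: 0.195 kW × 24 h = 4.68 kWh
Total energy = 70.92 kWh
Cost = 70.92 × €0.35 = €24.82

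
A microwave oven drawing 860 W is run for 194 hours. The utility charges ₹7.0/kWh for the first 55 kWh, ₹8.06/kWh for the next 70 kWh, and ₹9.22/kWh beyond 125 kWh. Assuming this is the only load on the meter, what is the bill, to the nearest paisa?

₹1334.96

Energy = 0.86 kW × 194 h = 166.84 kWh
Tier 1 (0–55 kWh): 55 × ₹7.0 = ₹385
Tier 2 (55–125 kWh): 70 × ₹8.06 = ₹564.2
Above 125 kWh: 41.84 × ₹9.22 = ₹385.7648
Bill = ₹1334.96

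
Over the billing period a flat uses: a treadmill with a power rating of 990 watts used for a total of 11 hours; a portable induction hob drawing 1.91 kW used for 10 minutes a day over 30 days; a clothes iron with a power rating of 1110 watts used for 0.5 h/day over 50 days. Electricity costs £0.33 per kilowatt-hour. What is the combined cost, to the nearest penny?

treadmill: 0.99 kW × 11 h = 10.89 kWh
portable induction hob: Runtime = 10 min × 30 = 300 min = 5 h
portable induction hob: 1.91 kW × 5 h = 9.55 kWh
clothes iron: Runtime = 0.5 h/day × 50 days = 25 h
clothes iron: 1.11 kW × 25 h = 27.75 kWh
Total energy = 48.19 kWh
Cost = 48.19 × £0.33 = £15.90

£15.90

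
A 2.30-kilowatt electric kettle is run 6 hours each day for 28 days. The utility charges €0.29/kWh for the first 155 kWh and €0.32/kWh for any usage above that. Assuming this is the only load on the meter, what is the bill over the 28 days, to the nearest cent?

Runtime = 6 h/day × 28 days = 168 h
Energy = 2.3 kW × 168 h = 386.4 kWh
Tier 1 (0–155 kWh): 155 × €0.29 = €44.95
Above 155 kWh: 231.4 × €0.32 = €74.048
Bill = €119.00

€119.00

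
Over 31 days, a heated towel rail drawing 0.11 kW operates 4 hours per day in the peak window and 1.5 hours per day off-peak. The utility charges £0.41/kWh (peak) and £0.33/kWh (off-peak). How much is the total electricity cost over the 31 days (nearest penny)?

£7.28

Peak energy = 0.11 kW × 4 h × 31 = 13.64 kWh
Off-peak energy = 0.11 kW × 1.5 h × 31 = 5.115 kWh
Cost = 13.64 × £0.41 + 5.115 × £0.33 = £5.5924 + £1.68795 = £7.28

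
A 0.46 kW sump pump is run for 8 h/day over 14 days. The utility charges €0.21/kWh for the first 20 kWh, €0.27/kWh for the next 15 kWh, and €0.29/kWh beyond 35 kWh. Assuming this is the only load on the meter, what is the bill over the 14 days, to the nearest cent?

€13.04

Runtime = 8 h/day × 14 days = 112 h
Energy = 0.46 kW × 112 h = 51.52 kWh
Tier 1 (0–20 kWh): 20 × €0.21 = €4.2
Tier 2 (20–35 kWh): 15 × €0.27 = €4.05
Above 35 kWh: 16.52 × €0.29 = €4.7908
Bill = €13.04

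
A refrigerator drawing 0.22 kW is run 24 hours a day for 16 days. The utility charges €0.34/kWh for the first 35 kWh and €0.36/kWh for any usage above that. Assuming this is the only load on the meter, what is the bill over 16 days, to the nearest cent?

€29.71

Runtime = 24 h × 16 = 384 h
Energy = 0.22 kW × 384 h = 84.48 kWh
Tier 1 (0–35 kWh): 35 × €0.34 = €11.9
Above 35 kWh: 49.48 × €0.36 = €17.8128
Bill = €29.71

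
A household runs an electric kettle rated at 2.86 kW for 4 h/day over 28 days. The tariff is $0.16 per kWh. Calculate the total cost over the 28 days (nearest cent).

Runtime = 4 h/day × 28 days = 112 h
Energy = 2.86 kW × 112 h = 320.32 kWh
Cost = 320.32 kWh × $0.16/kWh = $51.25

$51.25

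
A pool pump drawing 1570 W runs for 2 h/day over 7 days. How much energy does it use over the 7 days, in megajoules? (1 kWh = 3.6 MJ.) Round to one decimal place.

Runtime = 2 h/day × 7 days = 14 h
Energy = 1.57 kW × 14 h = 21.98 kWh
= 21.98 × 3.6 MJ = 79.1 MJ

79.1 MJ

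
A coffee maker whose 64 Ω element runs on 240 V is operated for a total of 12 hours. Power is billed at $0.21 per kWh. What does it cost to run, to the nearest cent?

Power = V²/R = 240²/64 = 900 W = 0.9 kW
Energy = 0.9 kW × 12 h = 10.8 kWh
Cost = 10.8 kWh × $0.21/kWh = $2.27

$2.27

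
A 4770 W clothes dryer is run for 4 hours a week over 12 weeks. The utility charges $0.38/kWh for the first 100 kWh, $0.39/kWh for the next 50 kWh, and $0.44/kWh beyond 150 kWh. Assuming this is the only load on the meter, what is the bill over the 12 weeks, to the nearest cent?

Runtime = 4 h/week × 12 weeks = 48 h
Energy = 4.77 kW × 48 h = 228.96 kWh
Tier 1 (0–100 kWh): 100 × $0.38 = $38
Tier 2 (100–150 kWh): 50 × $0.39 = $19.5
Above 150 kWh: 78.96 × $0.44 = $34.7424
Bill = $92.24

$92.24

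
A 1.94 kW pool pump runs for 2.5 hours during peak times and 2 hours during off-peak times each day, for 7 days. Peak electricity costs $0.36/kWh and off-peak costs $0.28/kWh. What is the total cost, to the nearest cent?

$19.83

Peak energy = 1.94 kW × 2.5 h × 7 = 33.95 kWh
Off-peak energy = 1.94 kW × 2 h × 7 = 27.16 kWh
Cost = 33.95 × $0.36 + 27.16 × $0.28 = $12.222 + $7.6048 = $19.83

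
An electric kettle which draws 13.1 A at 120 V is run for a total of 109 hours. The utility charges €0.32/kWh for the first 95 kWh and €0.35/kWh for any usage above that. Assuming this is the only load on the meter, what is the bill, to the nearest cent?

Power = 13.1 A × 120 V = 1572 W = 1.572 kW
Energy = 1.572 kW × 109 h = 171.348 kWh
Tier 1 (0–95 kWh): 95 × €0.32 = €30.4
Above 95 kWh: 76.348 × €0.35 = €26.7218
Bill = €57.12

€57.12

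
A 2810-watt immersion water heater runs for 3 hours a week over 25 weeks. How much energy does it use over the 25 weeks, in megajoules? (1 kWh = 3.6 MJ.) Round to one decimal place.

Runtime = 3 h/week × 25 weeks = 75 h
Energy = 2.81 kW × 75 h = 210.75 kWh
= 210.75 × 3.6 MJ = 758.7 MJ

758.7 MJ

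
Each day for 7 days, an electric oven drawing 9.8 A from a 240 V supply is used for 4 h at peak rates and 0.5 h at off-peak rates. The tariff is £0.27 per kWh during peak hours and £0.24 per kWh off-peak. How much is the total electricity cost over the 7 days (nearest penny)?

Power = 9.8 A × 240 V = 2352 W = 2.352 kW
Peak energy = 2.352 kW × 4 h × 7 = 65.856 kWh
Off-peak energy = 2.352 kW × 0.5 h × 7 = 8.232 kWh
Cost = 65.856 × £0.27 + 8.232 × £0.24 = £17.78112 + £1.97568 = £19.76

£19.76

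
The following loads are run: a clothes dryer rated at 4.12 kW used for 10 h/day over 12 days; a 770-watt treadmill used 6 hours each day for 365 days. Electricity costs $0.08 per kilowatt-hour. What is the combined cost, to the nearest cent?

$174.46

clothes dryer: Runtime = 10 h/day × 12 days = 120 h
clothes dryer: 4.12 kW × 120 h = 494.4 kWh
treadmill: Runtime = 6 h/day × 365 days = 2190 h
treadmill: 0.77 kW × 2190 h = 1686.3 kWh
Total energy = 2180.7 kWh
Cost = 2180.7 × $0.08 = $174.46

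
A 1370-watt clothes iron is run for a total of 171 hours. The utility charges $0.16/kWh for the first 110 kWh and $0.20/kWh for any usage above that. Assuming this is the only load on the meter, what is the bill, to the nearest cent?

$42.45

Energy = 1.37 kW × 171 h = 234.27 kWh
Tier 1 (0–110 kWh): 110 × $0.16 = $17.6
Above 110 kWh: 124.27 × $0.20 = $24.854
Bill = $42.45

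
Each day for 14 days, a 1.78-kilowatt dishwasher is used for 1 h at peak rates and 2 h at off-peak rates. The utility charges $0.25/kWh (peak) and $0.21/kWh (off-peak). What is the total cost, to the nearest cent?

Peak energy = 1.78 kW × 1 h × 14 = 24.92 kWh
Off-peak energy = 1.78 kW × 2 h × 14 = 49.84 kWh
Cost = 24.92 × $0.25 + 49.84 × $0.21 = $6.23 + $10.4664 = $16.70

$16.70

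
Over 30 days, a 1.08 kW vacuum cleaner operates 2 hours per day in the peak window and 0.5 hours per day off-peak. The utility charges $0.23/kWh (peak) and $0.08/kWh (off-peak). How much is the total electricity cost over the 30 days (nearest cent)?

Peak energy = 1.08 kW × 2 h × 30 = 64.8 kWh
Off-peak energy = 1.08 kW × 0.5 h × 30 = 16.2 kWh
Cost = 64.8 × $0.23 + 16.2 × $0.08 = $14.904 + $1.296 = $16.20

$16.20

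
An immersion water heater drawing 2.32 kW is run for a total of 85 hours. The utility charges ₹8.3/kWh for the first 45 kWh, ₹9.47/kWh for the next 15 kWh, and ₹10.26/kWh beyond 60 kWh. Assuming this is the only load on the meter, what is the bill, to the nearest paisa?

Energy = 2.32 kW × 85 h = 197.2 kWh
Tier 1 (0–45 kWh): 45 × ₹8.3 = ₹373.5
Tier 2 (45–60 kWh): 15 × ₹9.47 = ₹142.05
Above 60 kWh: 137.2 × ₹10.26 = ₹1407.672
Bill = ₹1923.22

₹1923.22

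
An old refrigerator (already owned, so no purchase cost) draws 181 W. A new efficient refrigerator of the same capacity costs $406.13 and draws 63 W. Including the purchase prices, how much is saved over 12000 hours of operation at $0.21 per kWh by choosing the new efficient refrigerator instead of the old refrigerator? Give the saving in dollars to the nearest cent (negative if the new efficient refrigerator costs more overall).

old refrigerator: $0.00 + (181/1000) kW × 12000 h × $0.21 = $0.00 + $456.12 = $456.12
new efficient refrigerator: $406.13 + (63/1000) kW × 12000 h × $0.21 = $406.13 + $158.76 = $564.89
Saving = $456.12 − $564.89 = −$108.77

-$108.77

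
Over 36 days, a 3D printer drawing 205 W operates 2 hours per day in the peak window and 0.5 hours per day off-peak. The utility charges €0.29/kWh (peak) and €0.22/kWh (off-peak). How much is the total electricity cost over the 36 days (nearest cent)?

€5.09

Peak energy = 0.205 kW × 2 h × 36 = 14.76 kWh
Off-peak energy = 0.205 kW × 0.5 h × 36 = 3.69 kWh
Cost = 14.76 × €0.29 + 3.69 × €0.22 = €4.2804 + €0.8118 = €5.09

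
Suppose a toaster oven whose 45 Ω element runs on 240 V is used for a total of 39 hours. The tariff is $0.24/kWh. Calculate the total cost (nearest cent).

Power = V²/R = 240²/45 = 1280 W = 1.28 kW
Energy = 1.28 kW × 39 h = 49.92 kWh
Cost = 49.92 kWh × $0.24/kWh = $11.98

$11.98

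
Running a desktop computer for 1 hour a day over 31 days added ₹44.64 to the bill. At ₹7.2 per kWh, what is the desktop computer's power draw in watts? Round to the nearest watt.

Energy = ₹44.64 ÷ ₹7.2/kWh = 6.2 kWh
Runtime = 1 h/day × 31 days = 31 h
Power = 6.2 kWh ÷ 31 h = 0.2 kW = 200 W

200 W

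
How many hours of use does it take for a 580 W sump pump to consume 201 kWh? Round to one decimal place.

346.6 h

Hours = 201 kWh ÷ 0.58 kW = 346.6 h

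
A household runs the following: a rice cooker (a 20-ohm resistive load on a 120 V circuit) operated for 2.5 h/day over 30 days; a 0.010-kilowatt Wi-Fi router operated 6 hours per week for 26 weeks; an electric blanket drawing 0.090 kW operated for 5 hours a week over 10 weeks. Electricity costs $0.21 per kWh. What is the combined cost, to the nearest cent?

rice cooker: Power = V²/R = 120²/20 = 720 W = 0.72 kW
rice cooker: Runtime = 2.5 h/day × 30 days = 75 h
rice cooker: 0.72 kW × 75 h = 54 kWh
Wi-Fi router: Runtime = 6 h/week × 26 weeks = 156 h
Wi-Fi router: 0.01 kW × 156 h = 1.56 kWh
electric blanket: Runtime = 5 h/week × 10 weeks = 50 h
electric blanket: 0.09 kW × 50 h = 4.5 kWh
Total energy = 60.06 kWh
Cost = 60.06 × $0.21 = $12.61

$12.61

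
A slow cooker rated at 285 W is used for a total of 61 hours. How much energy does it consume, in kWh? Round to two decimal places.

17.39 kWh

Energy = 0.285 kW × 61 h = 17.385 kWh ≈ 17.39 kWh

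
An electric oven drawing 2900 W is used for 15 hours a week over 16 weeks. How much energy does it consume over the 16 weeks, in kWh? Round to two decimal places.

Runtime = 15 h/week × 16 weeks = 240 h
Energy = 2.9 kW × 240 h = 696 kWh

696.00 kWh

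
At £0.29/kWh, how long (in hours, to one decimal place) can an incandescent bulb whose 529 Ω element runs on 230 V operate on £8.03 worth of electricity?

276.9 h

Power = V²/R = 230²/529 = 100 W = 0.1 kW
Energy available = £8.03 ÷ £0.29/kWh = 27.6897 kWh
Hours = 27.6897 kWh ÷ 0.1 kW = 276.9 h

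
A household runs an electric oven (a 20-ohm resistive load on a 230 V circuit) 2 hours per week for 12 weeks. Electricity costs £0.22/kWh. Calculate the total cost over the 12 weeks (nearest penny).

£13.97

Power = V²/R = 230²/20 = 2645 W = 2.645 kW
Runtime = 2 h/week × 12 weeks = 24 h
Energy = 2.645 kW × 24 h = 63.48 kWh
Cost = 63.48 kWh × £0.22/kWh = £13.97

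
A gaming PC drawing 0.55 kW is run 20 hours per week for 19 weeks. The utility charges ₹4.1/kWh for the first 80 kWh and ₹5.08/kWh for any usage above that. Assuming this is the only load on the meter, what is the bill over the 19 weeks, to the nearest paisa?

Runtime = 20 h/week × 19 weeks = 380 h
Energy = 0.55 kW × 380 h = 209 kWh
Tier 1 (0–80 kWh): 80 × ₹4.1 = ₹328
Above 80 kWh: 129 × ₹5.08 = ₹655.32
Bill = ₹983.32

₹983.32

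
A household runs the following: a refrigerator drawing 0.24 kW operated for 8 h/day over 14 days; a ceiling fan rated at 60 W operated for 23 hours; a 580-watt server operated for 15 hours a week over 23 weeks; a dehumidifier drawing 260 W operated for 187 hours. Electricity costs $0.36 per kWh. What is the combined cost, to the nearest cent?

$99.71

refrigerator: Runtime = 8 h/day × 14 days = 112 h
refrigerator: 0.24 kW × 112 h = 26.88 kWh
ceiling fan: 0.06 kW × 23 h = 1.38 kWh
server: Runtime = 15 h/week × 23 weeks = 345 h
server: 0.58 kW × 345 h = 200.1 kWh
dehumidifier: 0.26 kW × 187 h = 48.62 kWh
Total energy = 276.98 kWh
Cost = 276.98 × $0.36 = $99.71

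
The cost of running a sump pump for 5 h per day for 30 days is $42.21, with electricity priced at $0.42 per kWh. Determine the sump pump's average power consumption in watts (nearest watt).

670 W

Energy = $42.21 ÷ $0.42/kWh = 100.5 kWh
Runtime = 5 h/day × 30 days = 150 h
Power = 100.5 kWh ÷ 150 h = 0.67 kW = 670 W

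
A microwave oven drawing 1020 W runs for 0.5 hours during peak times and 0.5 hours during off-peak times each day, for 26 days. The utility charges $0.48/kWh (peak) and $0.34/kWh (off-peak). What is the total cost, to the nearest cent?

$10.87

Peak energy = 1.02 kW × 0.5 h × 26 = 13.26 kWh
Off-peak energy = 1.02 kW × 0.5 h × 26 = 13.26 kWh
Cost = 13.26 × $0.48 + 13.26 × $0.34 = $6.3648 + $4.5084 = $10.87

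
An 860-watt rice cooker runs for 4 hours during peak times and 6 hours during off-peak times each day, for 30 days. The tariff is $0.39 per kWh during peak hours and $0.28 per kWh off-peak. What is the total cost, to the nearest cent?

Peak energy = 0.86 kW × 4 h × 30 = 103.2 kWh
Off-peak energy = 0.86 kW × 6 h × 30 = 154.8 kWh
Cost = 103.2 × $0.39 + 154.8 × $0.28 = $40.248 + $43.344 = $83.59

$83.59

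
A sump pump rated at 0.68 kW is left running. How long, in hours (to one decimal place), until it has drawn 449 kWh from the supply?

Hours = 449 kWh ÷ 0.68 kW = 660.3 h

660.3 h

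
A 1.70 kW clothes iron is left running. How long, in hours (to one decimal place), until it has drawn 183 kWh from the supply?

107.6 h

Hours = 183 kWh ÷ 1.7 kW = 107.6 h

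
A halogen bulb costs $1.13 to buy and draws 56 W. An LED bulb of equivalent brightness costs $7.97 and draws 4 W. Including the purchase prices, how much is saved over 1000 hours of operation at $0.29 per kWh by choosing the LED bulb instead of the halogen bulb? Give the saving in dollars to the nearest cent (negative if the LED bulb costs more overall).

$8.24

halogen bulb: $1.13 + (56/1000) kW × 1000 h × $0.29 = $1.13 + $16.24 = $17.37
LED bulb: $7.97 + (4/1000) kW × 1000 h × $0.29 = $7.97 + $1.16 = $9.13
Saving = $17.37 − $9.13 = $8.24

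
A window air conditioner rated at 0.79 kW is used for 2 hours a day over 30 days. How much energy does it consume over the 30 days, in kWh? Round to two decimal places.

Runtime = 2 h/day × 30 days = 60 h
Energy = 0.79 kW × 60 h = 47.4 kWh

47.40 kWh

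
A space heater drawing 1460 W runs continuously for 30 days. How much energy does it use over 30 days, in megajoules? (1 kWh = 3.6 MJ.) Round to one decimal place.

Runtime = 24 h × 30 = 720 h
Energy = 1.46 kW × 720 h = 1051.2 kWh
= 1051.2 × 3.6 MJ = 3784.3 MJ

3784.3 MJ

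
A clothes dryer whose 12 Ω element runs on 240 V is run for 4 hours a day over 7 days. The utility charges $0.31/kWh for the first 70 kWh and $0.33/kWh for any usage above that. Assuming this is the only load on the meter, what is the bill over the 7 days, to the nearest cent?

$42.95

Power = V²/R = 240²/12 = 4800 W = 4.8 kW
Runtime = 4 h/day × 7 days = 28 h
Energy = 4.8 kW × 28 h = 134.4 kWh
Tier 1 (0–70 kWh): 70 × $0.31 = $21.7
Above 70 kWh: 64.4 × $0.33 = $21.252
Bill = $42.95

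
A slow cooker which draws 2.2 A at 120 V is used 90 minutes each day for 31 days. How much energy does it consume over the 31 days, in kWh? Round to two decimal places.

Power = 2.2 A × 120 V = 264 W = 0.264 kW
Runtime = 90 min × 31 = 2790 min = 46.5 h
Energy = 0.264 kW × 46.5 h = 12.276 kWh ≈ 12.28 kWh

12.28 kWh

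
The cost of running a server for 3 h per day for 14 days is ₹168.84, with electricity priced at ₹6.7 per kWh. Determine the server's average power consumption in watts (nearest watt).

600 W

Energy = ₹168.84 ÷ ₹6.7/kWh = 25.2 kWh
Runtime = 3 h/day × 14 days = 42 h
Power = 25.2 kWh ÷ 42 h = 0.6 kW = 600 W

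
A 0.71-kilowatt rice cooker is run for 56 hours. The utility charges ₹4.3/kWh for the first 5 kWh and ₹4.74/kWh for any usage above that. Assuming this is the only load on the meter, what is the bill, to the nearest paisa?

Energy = 0.71 kW × 56 h = 39.76 kWh
Tier 1 (0–5 kWh): 5 × ₹4.3 = ₹21.5
Above 5 kWh: 34.76 × ₹4.74 = ₹164.7624
Bill = ₹186.26

₹186.26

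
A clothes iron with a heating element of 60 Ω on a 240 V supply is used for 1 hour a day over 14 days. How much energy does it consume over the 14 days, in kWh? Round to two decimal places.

13.44 kWh

Power = V²/R = 240²/60 = 960 W = 0.96 kW
Runtime = 1 h/day × 14 days = 14 h
Energy = 0.96 kW × 14 h = 13.44 kWh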